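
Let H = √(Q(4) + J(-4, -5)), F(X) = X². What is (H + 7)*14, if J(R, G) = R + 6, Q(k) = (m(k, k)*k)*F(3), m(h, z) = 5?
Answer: 98 + 14*√182 ≈ 286.87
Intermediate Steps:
Q(k) = 45*k (Q(k) = (5*k)*3² = (5*k)*9 = 45*k)
J(R, G) = 6 + R
H = √182 (H = √(45*4 + (6 - 4)) = √(180 + 2) = √182 ≈ 13.491)
(H + 7)*14 = (√182 + 7)*14 = (7 + √182)*14 = 98 + 14*√182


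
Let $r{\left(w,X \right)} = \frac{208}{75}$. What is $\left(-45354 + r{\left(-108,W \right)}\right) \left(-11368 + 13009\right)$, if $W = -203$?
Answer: $- \frac{1860534074}{25} \approx -7.4421 \cdot 10^{7}$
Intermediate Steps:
$r{\left(w,X \right)} = \frac{208}{75}$ ($r{\left(w,X \right)} = 208 \cdot \frac{1}{75} = \frac{208}{75}$)
$\left(-45354 + r{\left(-108,W \right)}\right) \left(-11368 + 13009\right) = \left(-45354 + \frac{208}{75}\right) \left(-11368 + 13009\right) = \left(- \frac{3401342}{75}\right) 1641 = - \frac{1860534074}{25}$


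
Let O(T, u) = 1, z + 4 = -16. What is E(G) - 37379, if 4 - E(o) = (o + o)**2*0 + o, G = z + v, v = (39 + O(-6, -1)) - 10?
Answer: -37385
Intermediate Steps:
z = -20 (z = -4 - 16 = -20)
v = 30 (v = (39 + 1) - 10 = 40 - 10 = 30)
G = 10 (G = -20 + 30 = 10)
E(o) = 4 - o (E(o) = 4 - ((o + o)**2*0 + o) = 4 - ((2*o)**2*0 + o) = 4 - ((4*o**2)*0 + o) = 4 - (0 + o) = 4 - o)
E(G) - 37379 = (4 - 1*10) - 37379 = (4 - 10) - 37379 = -6 - 37379 = -37385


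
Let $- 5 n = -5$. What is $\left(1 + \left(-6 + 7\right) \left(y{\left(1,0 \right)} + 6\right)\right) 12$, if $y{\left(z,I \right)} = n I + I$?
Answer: $84$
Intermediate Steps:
$n = 1$ ($n = \left(- \frac{1}{5}\right) \left(-5\right) = 1$)
$y{\left(z,I \right)} = 2 I$ ($y{\left(z,I \right)} = 1 I + I = I + I = 2 I$)
$\left(1 + \left(-6 + 7\right) \left(y{\left(1,0 \right)} + 6\right)\right) 12 = \left(1 + \left(-6 + 7\right) \left(2 \cdot 0 + 6\right)\right) 12 = \left(1 + 1 \left(0 + 6\right)\right) 12 = \left(1 + 1 \cdot 6\right) 12 = \left(1 + 6\right) 12 = 7 \cdot 12 = 84$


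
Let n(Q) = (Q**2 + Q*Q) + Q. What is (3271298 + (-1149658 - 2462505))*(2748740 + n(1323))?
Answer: -2130652013665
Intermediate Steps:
n(Q) = Q + 2*Q**2 (n(Q) = (Q**2 + Q**2) + Q = 2*Q**2 + Q = Q + 2*Q**2)
(3271298 + (-1149658 - 2462505))*(2748740 + n(1323)) = (3271298 + (-1149658 - 2462505))*(2748740 + 1323*(1 + 2*1323)) = (3271298 - 3612163)*(2748740 + 1323*(1 + 2646)) = -340865*(2748740 + 1323*2647) = -340865*(2748740 + 3501981) = -340865*6250721 = -2130652013665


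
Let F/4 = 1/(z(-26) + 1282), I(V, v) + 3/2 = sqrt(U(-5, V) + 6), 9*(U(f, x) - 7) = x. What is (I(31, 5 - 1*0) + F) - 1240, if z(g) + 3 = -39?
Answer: -192432/155 + 2*sqrt(37)/3 ≈ -1237.4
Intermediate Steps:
U(f, x) = 7 + x/9
z(g) = -42 (z(g) = -3 - 39 = -42)
I(V, v) = -3/2 + sqrt(13 + V/9) (I(V, v) = -3/2 + sqrt((7 + V/9) + 6) = -3/2 + sqrt(13 + V/9))
F = 1/310 (F = 4/(-42 + 1282) = 4/1240 = 4*(1/1240) = 1/310 ≈ 0.0032258)
(I(31, 5 - 1*0) + F) - 1240 = ((-3/2 + sqrt(117 + 31)/3) + 1/310) - 1240 = ((-3/2 + sqrt(148)/3) + 1/310) - 1240 = ((-3/2 + (2*sqrt(37))/3) + 1/310) - 1240 = ((-3/2 + 2*sqrt(37)/3) + 1/310) - 1240 = (-232/155 + 2*sqrt(37)/3) - 1240 = -192432/155 + 2*sqrt(37)/3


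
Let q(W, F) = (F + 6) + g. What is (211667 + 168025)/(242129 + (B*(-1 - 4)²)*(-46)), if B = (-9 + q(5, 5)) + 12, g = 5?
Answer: 379692/220279 ≈ 1.7237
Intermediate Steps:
q(W, F) = 11 + F (q(W, F) = (F + 6) + 5 = (6 + F) + 5 = 11 + F)
B = 19 (B = (-9 + (11 + 5)) + 12 = (-9 + 16) + 12 = 7 + 12 = 19)
(211667 + 168025)/(242129 + (B*(-1 - 4)²)*(-46)) = (211667 + 168025)/(242129 + (19*(-1 - 4)²)*(-46)) = 379692/(242129 + (19*(-5)²)*(-46)) = 379692/(242129 + (19*25)*(-46)) = 379692/(242129 + 475*(-46)) = 379692/(242129 - 21850) = 379692/220279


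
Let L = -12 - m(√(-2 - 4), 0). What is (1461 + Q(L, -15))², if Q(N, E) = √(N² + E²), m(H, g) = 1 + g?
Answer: (1461 + √394)² ≈ 2.1929e+6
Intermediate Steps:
L = -13 (L = -12 - (1 + 0) = -12 - 1*1 = -12 - 1 = -13)
Q(N, E) = √(E² + N²)
(1461 + Q(L, -15))² = (1461 + √((-15)² + (-13)²))² = (1461 + √(225 + 169))² = (1461 + √394)²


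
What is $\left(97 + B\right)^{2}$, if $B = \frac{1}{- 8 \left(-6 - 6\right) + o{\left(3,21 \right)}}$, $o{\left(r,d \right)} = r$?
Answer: $\frac{92236816}{9801} \approx 9411.0$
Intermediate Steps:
$B = \frac{1}{99}$ ($B = \frac{1}{- 8 \left(-6 - 6\right) + 3} = \frac{1}{\left(-8\right) \left(-12\right) + 3} = \frac{1}{96 + 3} = \frac{1}{99} \approx 0.010101$)
$\left(97 + B\right)^{2} = \left(97 + \frac{1}{99}\right)^{2} = \left(\frac{9604}{99}\right)^{2} = \frac{92236816}{9801}$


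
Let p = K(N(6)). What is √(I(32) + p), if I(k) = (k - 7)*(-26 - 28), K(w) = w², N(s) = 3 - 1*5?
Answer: I*√1346 ≈ 36.688*I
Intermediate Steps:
N(s) = -2 (N(s) = 3 - 5 = -2)
I(k) = 378 - 54*k (I(k) = (-7 + k)*(-54) = 378 - 54*k)
p = 4 (p = (-2)² = 4)
√(I(32) + p) = √((378 - 54*32) + 4) = √((378 - 1728) + 4) = √(-1350 + 4) = √(-1346) = I*√1346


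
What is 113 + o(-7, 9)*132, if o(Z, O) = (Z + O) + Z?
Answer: -547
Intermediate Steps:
o(Z, O) = O + 2*Z (o(Z, O) = (O + Z) + Z = O + 2*Z)
113 + o(-7, 9)*132 = 113 + (9 + 2*(-7))*132 = 113 + (9 - 14)*132 = 113 - 5*132 = 113 - 660 = -547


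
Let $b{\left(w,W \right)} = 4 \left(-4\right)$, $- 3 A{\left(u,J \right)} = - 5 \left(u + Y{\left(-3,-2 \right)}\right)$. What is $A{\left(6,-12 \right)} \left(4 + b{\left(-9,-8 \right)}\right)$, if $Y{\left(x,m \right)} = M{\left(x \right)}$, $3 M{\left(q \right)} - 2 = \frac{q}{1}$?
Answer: $- \frac{340}{3} \approx -113.33$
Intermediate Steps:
$M{\left(q \right)} = \frac{2}{3} + \frac{q}{3}$ ($M{\left(q \right)} = \frac{2}{3} + \frac{q 1^{-1}}{3} = \frac{2}{3} + \frac{q 1}{3} = \frac{2}{3} + \frac{q}{3}$)
$Y{\left(x,m \right)} = \frac{2}{3} + \frac{x}{3}$
$A{\left(u,J \right)} = - \frac{5}{9} + \frac{5 u}{3}$ ($A{\left(u,J \right)} = - \frac{\left(-5\right) \left(u + \left(\frac{2}{3} + \frac{1}{3} \left(-3\right)\right)\right)}{3} = - \frac{\left(-5\right) \left(u + \left(\frac{2}{3} - 1\right)\right)}{3} = - \frac{\left(-5\right) \left(u - \frac{1}{3}\right)}{3} = - \frac{\left(-5\right) \left(- \frac{1}{3} + u\right)}{3} = - \frac{\frac{5}{3} - 5 u}{3} = - \frac{5}{9} + \frac{5 u}{3}$)
$b{\left(w,W \right)} = -16$
$A{\left(6,-12 \right)} \left(4 + b{\left(-9,-8 \right)}\right) = \left(- \frac{5}{9} + \frac{5}{3} \cdot 6\right) \left(4 - 16\right) = \left(- \frac{5}{9} + 10\right) \left(-12\right) = \frac{85}{9} \left(-12\right) = - \frac{340}{3}$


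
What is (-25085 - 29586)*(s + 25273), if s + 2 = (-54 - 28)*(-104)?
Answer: -1847825129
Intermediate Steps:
s = 8526 (s = -2 + (-54 - 28)*(-104) = -2 - 82*(-104) = -2 + 8528 = 8526)
(-25085 - 29586)*(s + 25273) = (-25085 - 29586)*(8526 + 25273) = -54671*33799 = -1847825129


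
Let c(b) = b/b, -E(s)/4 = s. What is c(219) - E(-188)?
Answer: -751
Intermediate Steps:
E(s) = -4*s
c(b) = 1
c(219) - E(-188) = 1 - (-4)*(-188) = 1 - 1*752 = 1 - 752 = -751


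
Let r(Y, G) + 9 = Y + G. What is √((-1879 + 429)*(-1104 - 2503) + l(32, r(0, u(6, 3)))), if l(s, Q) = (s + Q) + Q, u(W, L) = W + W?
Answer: 6*√145283 ≈ 2287.0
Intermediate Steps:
u(W, L) = 2*W
r(Y, G) = -9 + G + Y (r(Y, G) = -9 + (Y + G) = -9 + (G + Y) = -9 + G + Y)
l(s, Q) = s + 2*Q (l(s, Q) = (Q + s) + Q = s + 2*Q)
√((-1879 + 429)*(-1104 - 2503) + l(32, r(0, u(6, 3)))) = √((-1879 + 429)*(-1104 - 2503) + (32 + 2*(-9 + 2*6 + 0))) = √(-1450*(-3607) + (32 + 2*(-9 + 12 + 0))) = √(5230150 + (32 + 2*3)) = √(5230150 + (32 + 6)) = √(5230150 + 38) = √5230188 = 6*√145283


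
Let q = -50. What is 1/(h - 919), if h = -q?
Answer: -1/869 ≈ -0.0011507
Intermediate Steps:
h = 50 (h = -1*(-50) = 50)
1/(h - 919) = 1/(50 - 919) = 1/(-869) = -1/869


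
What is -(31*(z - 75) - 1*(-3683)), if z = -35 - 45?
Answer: 1122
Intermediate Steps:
z = -80
-(31*(z - 75) - 1*(-3683)) = -(31*(-80 - 75) - 1*(-3683)) = -(31*(-155) + 3683) = -(-4805 + 3683) = -1*(-1122) = 1122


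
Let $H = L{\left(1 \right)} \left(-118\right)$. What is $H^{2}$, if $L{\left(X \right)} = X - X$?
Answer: $0$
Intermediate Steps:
$L{\left(X \right)} = 0$
$H = 0$ ($H = 0 \left(-118\right) = 0$)
$H^{2} = 0^{2} = 0$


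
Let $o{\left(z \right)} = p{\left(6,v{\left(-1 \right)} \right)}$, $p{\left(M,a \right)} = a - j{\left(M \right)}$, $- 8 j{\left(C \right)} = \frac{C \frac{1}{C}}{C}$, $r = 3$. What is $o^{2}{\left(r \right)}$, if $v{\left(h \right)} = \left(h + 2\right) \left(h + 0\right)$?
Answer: $\frac{2209}{2304} \approx 0.95877$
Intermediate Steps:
$j{\left(C \right)} = - \frac{1}{8 C}$ ($j{\left(C \right)} = - \frac{\frac{C}{C} \frac{1}{C}}{8} = - \frac{1 \frac{1}{C}}{8} = - \frac{1}{8 C}$)
$v{\left(h \right)} = h \left(2 + h\right)$ ($v{\left(h \right)} = \left(2 + h\right) h = h \left(2 + h\right)$)
$p{\left(M,a \right)} = a + \frac{1}{8 M}$ ($p{\left(M,a \right)} = a - - \frac{1}{8 M} = a + \frac{1}{8 M}$)
$o{\left(z \right)} = - \frac{47}{48}$ ($o{\left(z \right)} = - (2 - 1) + \frac{1}{8 \cdot 6} = \left(-1\right) 1 + \frac{1}{8} \cdot \frac{1}{6} = -1 + \frac{1}{48} = - \frac{47}{48}$)
$o^{2}{\left(r \right)} = \left(- \frac{47}{48}\right)^{2} = \frac{2209}{2304}$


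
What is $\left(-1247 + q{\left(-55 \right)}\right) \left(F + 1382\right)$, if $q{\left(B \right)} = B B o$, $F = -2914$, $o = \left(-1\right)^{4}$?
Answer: $-2723896$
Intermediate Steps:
$o = 1$
$q{\left(B \right)} = B^{2}$ ($q{\left(B \right)} = B B 1 = B^{2} \cdot 1 = B^{2}$)
$\left(-1247 + q{\left(-55 \right)}\right) \left(F + 1382\right) = \left(-1247 + \left(-55\right)^{2}\right) \left(-2914 + 1382\right) = \left(-1247 + 3025\right) \left(-1532\right) = 1778 \left(-1532\right) = -2723896$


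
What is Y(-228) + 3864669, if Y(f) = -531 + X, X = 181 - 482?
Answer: 3863837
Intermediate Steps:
X = -301
Y(f) = -832 (Y(f) = -531 - 301 = -832)
Y(-228) + 3864669 = -832 + 3864669 = 3863837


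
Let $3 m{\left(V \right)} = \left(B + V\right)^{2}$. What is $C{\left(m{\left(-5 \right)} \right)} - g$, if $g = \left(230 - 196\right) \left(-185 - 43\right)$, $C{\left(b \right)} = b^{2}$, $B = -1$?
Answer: $7896$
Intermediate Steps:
$m{\left(V \right)} = \frac{\left(-1 + V\right)^{2}}{3}$
$g = -7752$ ($g = \left(230 - 196\right) \left(-228\right) = 34 \left(-228\right) = -7752$)
$C{\left(m{\left(-5 \right)} \right)} - g = \left(\frac{\left(-1 - 5\right)^{2}}{3}\right)^{2} - -7752 = \left(\frac{\left(-6\right)^{2}}{3}\right)^{2} + 7752 = \left(\frac{1}{3} \cdot 36\right)^{2} + 7752 = 12^{2} + 7752 = 144 + 7752 = 7896$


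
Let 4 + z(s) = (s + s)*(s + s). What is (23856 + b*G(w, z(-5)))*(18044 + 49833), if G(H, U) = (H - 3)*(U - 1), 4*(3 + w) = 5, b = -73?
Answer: 15420907753/4 ≈ 3.8552e+9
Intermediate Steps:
w = -7/4 (w = -3 + (¼)*5 = -3 + 5/4 = -7/4 ≈ -1.7500)
z(s) = -4 + 4*s² (z(s) = -4 + (s + s)*(s + s) = -4 + (2*s)*(2*s) = -4 + 4*s²)
G(H, U) = (-1 + U)*(-3 + H) (G(H, U) = (-3 + H)*(-1 + U) = (-1 + U)*(-3 + H))
(23856 + b*G(w, z(-5)))*(18044 + 49833) = (23856 - 73*(3 - 1*(-7/4) - 3*(-4 + 4*(-5)²) - 7*(-4 + 4*(-5)²)/4))*(18044 + 49833) = (23856 - 73*(3 + 7/4 - 3*(-4 + 4*25) - 7*(-4 + 4*25)/4))*67877 = (23856 - 73*(3 + 7/4 - 3*(-4 + 100) - 7*(-4 + 100)/4))*67877 = (23856 - 73*(3 + 7/4 - 3*96 - 7/4*96))*67877 = (23856 - 73*(3 + 7/4 - 288 - 168))*67877 = (23856 - 73*(-1805/4))*67877 = (23856 + 131765/4)*67877 = (227189/4)*67877 = 15420907753/4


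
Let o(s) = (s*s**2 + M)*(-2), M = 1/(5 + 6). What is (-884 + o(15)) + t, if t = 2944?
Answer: -51592/11 ≈ -4690.2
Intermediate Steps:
M = 1/11 ≈ 0.090909
o(s) = -2/11 - 2*s**3 (o(s) = (s*s**2 + 1/11)*(-2) = (s**3 + 1/11)*(-2) = (1/11 + s**3)*(-2) = -2/11 - 2*s**3)
(-884 + o(15)) + t = (-884 + (-2/11 - 2*15**3)) + 2944 = (-884 + (-2/11 - 2*3375)) + 2944 = (-884 + (-2/11 - 6750)) + 2944 = (-884 - 74252/11) + 2944 = -83976/11 + 2944 = -51592/11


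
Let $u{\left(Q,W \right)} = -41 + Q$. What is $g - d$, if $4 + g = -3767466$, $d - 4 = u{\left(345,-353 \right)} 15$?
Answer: $-3772034$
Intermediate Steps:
$d = 4564$ ($d = 4 + \left(-41 + 345\right) 15 = 4 + 304 \cdot 15 = 4 + 4560 = 4564$)
$g = -3767470$ ($g = -4 - 3767466 = -3767470$)
$g - d = -3767470 - 4564 = -3772034$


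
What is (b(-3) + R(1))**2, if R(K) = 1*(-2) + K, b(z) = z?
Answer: 16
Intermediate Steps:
R(K) = -2 + K
(b(-3) + R(1))**2 = (-3 + (-2 + 1))**2 = (-3 - 1)**2 = (-4)**2 = 16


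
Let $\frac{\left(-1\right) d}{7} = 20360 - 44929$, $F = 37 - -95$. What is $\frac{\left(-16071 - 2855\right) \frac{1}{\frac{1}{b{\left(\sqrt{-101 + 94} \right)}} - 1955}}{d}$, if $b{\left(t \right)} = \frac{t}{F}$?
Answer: $\frac{37000330}{657751415831} - \frac{2498232 i \sqrt{7}}{4604259910817} \approx 5.6253 \cdot 10^{-5} - 1.4356 \cdot 10^{-6} i$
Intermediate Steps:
$F = 132$ ($F = 37 + 95 = 132$)
$b{\left(t \right)} = \frac{t}{132}$
$d = 171983$ ($d = - 7 \left(20360 - 44929\right) = \left(-7\right) \left(-24569\right) = 171983$)
$\frac{\left(-16071 - 2855\right) \frac{1}{\frac{1}{b{\left(\sqrt{-101 + 94} \right)}} - 1955}}{d} = \frac{\left(-16071 - 2855\right) \frac{1}{\frac{1}{\frac{1}{132} \sqrt{-101 + 94}} - 1955}}{171983} = - \frac{18926}{\frac{1}{\frac{1}{132} \sqrt{-7}} - 1955} \cdot \frac{1}{171983} = - \frac{18926}{\frac{1}{\frac{1}{132} i \sqrt{7}} - 1955} \cdot \frac{1}{171983} = - \frac{18926}{- \frac{132 i \sqrt{7}}{7} - 1955} \cdot \frac{1}{171983} = - \frac{18926}{-1955 - \frac{132 i \sqrt{7}}{7}} \cdot \frac{1}{171983} = - \frac{18926}{171983 \left(-1955 - \frac{132 i \sqrt{7}}{7}\right)}$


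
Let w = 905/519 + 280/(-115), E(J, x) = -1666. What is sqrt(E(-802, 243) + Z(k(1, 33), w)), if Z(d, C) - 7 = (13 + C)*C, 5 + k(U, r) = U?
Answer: I*sqrt(237606218639)/11937 ≈ 40.835*I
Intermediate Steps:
k(U, r) = -5 + U
w = -8249/11937 (w = 905*(1/519) + 280*(-1/115) = 905/519 - 56/23 = -8249/11937 ≈ -0.69104)
Z(d, C) = 7 + C*(13 + C) (Z(d, C) = 7 + (13 + C)*C = 7 + C*(13 + C))
sqrt(E(-802, 243) + Z(k(1, 33), w)) = sqrt(-1666 + (7 + (-8249/11937)**2 + 13*(-8249/11937))) = sqrt(-1666 + (7 + 68046001/142491969 - 107237/11937)) = sqrt(-1666 - 214598285/142491969) = sqrt(-237606218639/142491969) = I*sqrt(237606218639)/11937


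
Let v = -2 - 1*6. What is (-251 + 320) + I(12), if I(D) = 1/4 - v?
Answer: 309/4 ≈ 77.250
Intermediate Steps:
v = -8 (v = -2 - 6 = -8)
I(D) = 33/4 (I(D) = 1/4 - 1*(-8) = 1*(¼) + 8 = ¼ + 8 = 33/4)
(-251 + 320) + I(12) = (-251 + 320) + 33/4 = 69 + 33/4 = 309/4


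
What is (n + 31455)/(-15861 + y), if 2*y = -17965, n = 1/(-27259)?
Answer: -1714863688/1354417933 ≈ -1.2661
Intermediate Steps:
n = -1/27259 ≈ -3.6685e-5
y = -17965/2 (y = (½)*(-17965) = -17965/2 ≈ -8982.5)
(n + 31455)/(-15861 + y) = (-1/27259 + 31455)/(-15861 - 17965/2) = 857431844/(27259*(-49687/2)) = (857431844/27259)*(-2/49687) = -1714863688/1354417933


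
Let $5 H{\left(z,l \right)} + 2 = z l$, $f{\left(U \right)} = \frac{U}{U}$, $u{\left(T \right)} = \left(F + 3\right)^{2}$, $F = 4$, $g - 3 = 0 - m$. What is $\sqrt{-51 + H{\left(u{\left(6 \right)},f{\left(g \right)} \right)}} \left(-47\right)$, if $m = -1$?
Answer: $- \frac{188 i \sqrt{65}}{5} \approx - 303.14 i$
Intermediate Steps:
$g = 4$ ($g = 3 + \left(0 - -1\right) = 3 + \left(0 + 1\right) = 3 + 1 = 4$)
$u{\left(T \right)} = 49$ ($u{\left(T \right)} = \left(4 + 3\right)^{2} = 7^{2} = 49$)
$f{\left(U \right)} = 1$
$H{\left(z,l \right)} = - \frac{2}{5} + \frac{l z}{5}$ ($H{\left(z,l \right)} = - \frac{2}{5} + \frac{z l}{5} = - \frac{2}{5} + \frac{l z}{5}$)
$\sqrt{-51 + H{\left(u{\left(6 \right)},f{\left(g \right)} \right)}} \left(-47\right) = \sqrt{-51 - \left(\frac{2}{5} - \frac{49}{5}\right)} \left(-47\right) = \sqrt{-51 + \left(- \frac{2}{5} + \frac{49}{5}\right)} \left(-47\right) = \sqrt{-51 + \frac{47}{5}} \left(-47\right) = \sqrt{- \frac{208}{5}} \left(-47\right) = \frac{4 i \sqrt{65}}{5} \left(-47\right) = - \frac{188 i \sqrt{65}}{5}$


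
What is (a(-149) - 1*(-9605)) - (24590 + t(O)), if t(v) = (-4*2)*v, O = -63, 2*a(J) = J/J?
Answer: -30977/2 ≈ -15489.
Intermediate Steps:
a(J) = ½ (a(J) = (J/J)/2 = (½)*1 = ½)
t(v) = -8*v
(a(-149) - 1*(-9605)) - (24590 + t(O)) = (½ - 1*(-9605)) - (24590 - 8*(-63)) = (½ + 9605) - (24590 + 504) = 19211/2 - 1*25094 = 19211/2 - 25094 = -30977/2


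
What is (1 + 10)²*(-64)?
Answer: -7744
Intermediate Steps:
(1 + 10)²*(-64) = 11²*(-64) = 121*(-64) = -7744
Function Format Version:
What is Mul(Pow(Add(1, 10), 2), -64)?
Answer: -7744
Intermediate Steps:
Mul(Pow(Add(1, 10), 2), -64) = Mul(Pow(11, 2), -64) = Mul(121, -64) = -7744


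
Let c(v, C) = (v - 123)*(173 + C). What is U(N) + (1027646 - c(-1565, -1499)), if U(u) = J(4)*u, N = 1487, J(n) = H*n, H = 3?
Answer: -1192798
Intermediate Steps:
J(n) = 3*n
U(u) = 12*u (U(u) = (3*4)*u = 12*u)
c(v, C) = (-123 + v)*(173 + C)
U(N) + (1027646 - c(-1565, -1499)) = 12*1487 + (1027646 - (-21279 - 123*(-1499) + 173*(-1565) - 1499*(-1565))) = 17844 + (1027646 - (-21279 + 184377 - 270745 + 2345935)) = 17844 + (1027646 - 1*2238288) = 17844 + (1027646 - 2238288) = 17844 - 1210642 = -1192798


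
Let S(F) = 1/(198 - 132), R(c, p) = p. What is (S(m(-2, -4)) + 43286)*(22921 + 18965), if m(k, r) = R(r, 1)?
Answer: 19943858337/11 ≈ 1.8131e+9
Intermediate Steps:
m(k, r) = 1
S(F) = 1/66
(S(m(-2, -4)) + 43286)*(22921 + 18965) = (1/66 + 43286)*(22921 + 18965) = (2856877/66)*41886 = 19943858337/11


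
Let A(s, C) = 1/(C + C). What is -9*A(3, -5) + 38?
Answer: 389/10 ≈ 38.900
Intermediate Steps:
A(s, C) = 1/(2*C)
-9*A(3, -5) + 38 = -9/(2*(-5)) + 38 = -9*(-1)/(2*5) + 38 = -9*(-⅒) + 38 = 9/10 + 38 = 389/10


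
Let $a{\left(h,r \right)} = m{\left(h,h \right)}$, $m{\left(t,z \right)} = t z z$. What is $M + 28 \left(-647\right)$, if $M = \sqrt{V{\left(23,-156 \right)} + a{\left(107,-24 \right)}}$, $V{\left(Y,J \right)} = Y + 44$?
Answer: $-18116 + \sqrt{1225110} \approx -17009.0$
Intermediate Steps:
$V{\left(Y,J \right)} = 44 + Y$
$m{\left(t,z \right)} = t z^{2}$
$a{\left(h,r \right)} = h^{3}$ ($a{\left(h,r \right)} = h h^{2} = h^{3}$)
$M = \sqrt{1225110}$ ($M = \sqrt{\left(44 + 23\right) + 107^{3}} = \sqrt{67 + 1225043} = \sqrt{1225110} \approx 1106.8$)
$M + 28 \left(-647\right) = \sqrt{1225110} + 28 \left(-647\right) = \sqrt{1225110} - 18116 = -18116 + \sqrt{1225110}$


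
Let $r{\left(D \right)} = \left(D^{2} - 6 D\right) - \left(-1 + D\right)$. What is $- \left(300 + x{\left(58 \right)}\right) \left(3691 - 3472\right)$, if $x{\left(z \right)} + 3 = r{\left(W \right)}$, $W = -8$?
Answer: $-91542$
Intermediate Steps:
$r{\left(D \right)} = 1 + D^{2} - 7 D$ ($r{\left(D \right)} = \left(D^{2} - 6 D\right) - \left(-1 + D\right) = 1 + D^{2} - 7 D$)
$x{\left(z \right)} = 118$ ($x{\left(z \right)} = -3 + \left(1 + \left(-8\right)^{2} - -56\right) = -3 + \left(1 + 64 + 56\right) = -3 + 121 = 118$)
$- \left(300 + x{\left(58 \right)}\right) \left(3691 - 3472\right) = - \left(300 + 118\right) \left(3691 - 3472\right) = - 418 \cdot 219 = \left(-1\right) 91542 = -91542$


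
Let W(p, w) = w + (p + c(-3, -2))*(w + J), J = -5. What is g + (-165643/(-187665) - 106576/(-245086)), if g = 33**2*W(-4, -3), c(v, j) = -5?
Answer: 1728050287333064/22997032095 ≈ 75142.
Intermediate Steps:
W(p, w) = w + (-5 + p)*(-5 + w) (W(p, w) = w + (p - 5)*(w - 5) = w + (-5 + p)*(-5 + w))
g = 75141 (g = 33**2*(25 - 5*(-4) - 4*(-3) - 4*(-3)) = 1089*(25 + 20 + 12 + 12) = 1089*69 = 75141)
g + (-165643/(-187665) - 106576/(-245086)) = 75141 + (-165643/(-187665) - 106576/(-245086)) = 75141 + (-165643*(-1/187665) - 106576*(-1/245086)) = 75141 + (165643/187665 + 53288/122543) = 75141 + 30298682669/22997032095 = 1728050287333064/22997032095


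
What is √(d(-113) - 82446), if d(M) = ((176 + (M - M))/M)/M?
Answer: I*√1052752798/113 ≈ 287.13*I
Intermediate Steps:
d(M) = 176/M² (d(M) = ((176 + 0)/M)/M = (176/M)/M = 176/M²)
√(d(-113) - 82446) = √(176/(-113)² - 82446) = √(176*(1/12769) - 82446) = √(176/12769 - 82446) = √(-1052752798/12769) = I*√1052752798/113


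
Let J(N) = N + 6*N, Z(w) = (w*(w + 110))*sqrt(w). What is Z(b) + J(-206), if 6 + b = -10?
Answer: -1442 - 6016*I ≈ -1442.0 - 6016.0*I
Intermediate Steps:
b = -16 (b = -6 - 10 = -16)
Z(w) = w**(3/2)*(110 + w) (Z(w) = (w*(110 + w))*sqrt(w) = w**(3/2)*(110 + w))
J(N) = 7*N
Z(b) + J(-206) = (-16)**(3/2)*(110 - 16) + 7*(-206) = -64*I*94 - 1442 = -6016*I - 1442 = -1442 - 6016*I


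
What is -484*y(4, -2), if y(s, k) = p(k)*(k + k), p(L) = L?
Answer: -3872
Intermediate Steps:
y(s, k) = 2*k² (y(s, k) = k*(k + k) = k*(2*k) = 2*k²)
-484*y(4, -2) = -968*(-2)² = -968*4 = -484*8 = -3872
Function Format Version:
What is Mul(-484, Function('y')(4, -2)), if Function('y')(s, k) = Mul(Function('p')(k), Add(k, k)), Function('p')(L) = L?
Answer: -3872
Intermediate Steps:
Function('y')(s, k) = Mul(2, Pow(k, 2)) (Function('y')(s, k) = Mul(k, Add(k, k)) = Mul(k, Mul(2, k)) = Mul(2, Pow(k, 2)))
Mul(-484, Function('y')(4, -2)) = Mul(-484, Mul(2, Pow(-2, 2))) = Mul(-484, Mul(2, 4)) = Mul(-484, 8) = -3872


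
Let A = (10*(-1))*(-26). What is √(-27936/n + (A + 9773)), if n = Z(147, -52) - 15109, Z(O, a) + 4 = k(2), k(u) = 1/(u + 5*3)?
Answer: √1149963782365/10705 ≈ 100.17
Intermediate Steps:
k(u) = 1/(15 + u) (k(u) = 1/(u + 15) = 1/(15 + u))
Z(O, a) = -67/17 (Z(O, a) = -4 + 1/(15 + 2) = -4 + 1/17 = -67/17)
A = 260 (A = -10*(-26) = 260)
n = -256920/17 (n = -67/17 - 15109 = -256920/17 ≈ -15113.)
√(-27936/n + (A + 9773)) = √(-27936/(-256920/17) + (260 + 9773)) = √(-27936*(-17/256920) + 10033) = √(19788/10705 + 10033) = √(107423053/10705) = √1149963782365/10705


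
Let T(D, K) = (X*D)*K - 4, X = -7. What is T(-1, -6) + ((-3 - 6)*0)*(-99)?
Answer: -46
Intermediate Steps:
T(D, K) = -4 - 7*D*K (T(D, K) = (-7*D)*K - 4 = -7*D*K - 4 = -4 - 7*D*K)
T(-1, -6) + ((-3 - 6)*0)*(-99) = (-4 - 7*(-1)*(-6)) + ((-3 - 6)*0)*(-99) = (-4 - 42) - 9*0*(-99) = -46 + 0*(-99) = -46 + 0 = -46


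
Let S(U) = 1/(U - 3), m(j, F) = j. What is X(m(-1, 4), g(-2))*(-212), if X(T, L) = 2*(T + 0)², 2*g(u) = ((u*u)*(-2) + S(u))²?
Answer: -424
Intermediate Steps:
S(U) = 1/(-3 + U)
g(u) = (1/(-3 + u) - 2*u²)²/2 (g(u) = ((u*u)*(-2) + 1/(-3 + u))²/2 = (u²*(-2) + 1/(-3 + u))²/2 = (-2*u² + 1/(-3 + u))²/2 = (1/(-3 + u) - 2*u²)²/2)
X(T, L) = 2*T²
X(m(-1, 4), g(-2))*(-212) = (2*(-1)²)*(-212) = (2*1)*(-212) = 2*(-212) = -424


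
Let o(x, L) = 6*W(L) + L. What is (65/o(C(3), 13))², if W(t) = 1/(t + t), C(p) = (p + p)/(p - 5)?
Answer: 714025/29584 ≈ 24.135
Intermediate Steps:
C(p) = 2*p/(-5 + p) (C(p) = (2*p)/(-5 + p) = 2*p/(-5 + p))
W(t) = 1/(2*t)
o(x, L) = L + 3/L (o(x, L) = 6*(1/(2*L)) + L = 3/L + L = L + 3/L)
(65/o(C(3), 13))² = (65/(13 + 3/13))² = (65/(172/13))² = (65*(13/172))² = (845/172)² = 714025/29584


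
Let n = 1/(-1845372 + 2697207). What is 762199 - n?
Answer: 649267785164/851835 ≈ 7.6220e+5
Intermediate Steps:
n = 1/851835 ≈ 1.1739e-6
762199 - n = 762199 - 1*1/851835 = 762199 - 1/851835 = 649267785164/851835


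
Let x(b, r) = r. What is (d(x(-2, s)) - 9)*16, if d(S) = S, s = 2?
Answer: -112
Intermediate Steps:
(d(x(-2, s)) - 9)*16 = (2 - 9)*16 = -7*16 = -112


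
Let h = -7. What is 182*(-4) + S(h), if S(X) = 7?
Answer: -721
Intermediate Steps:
182*(-4) + S(h) = 182*(-4) + 7 = -728 + 7 = -721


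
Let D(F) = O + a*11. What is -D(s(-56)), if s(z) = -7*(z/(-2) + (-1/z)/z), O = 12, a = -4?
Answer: 32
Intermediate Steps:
s(z) = 7/z² + 7*z/2 (s(z) = -7*(z*(-½) - 1/z²) = -7*(-z/2 - 1/z²) = -7*(-1/z² - z/2) = 7/z² + 7*z/2)
D(F) = -32 (D(F) = 12 - 4*11 = 12 - 44 = -32)
-D(s(-56)) = -1*(-32) = 32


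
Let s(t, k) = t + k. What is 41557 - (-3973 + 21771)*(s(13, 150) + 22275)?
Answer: -399309967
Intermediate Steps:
s(t, k) = k + t
41557 - (-3973 + 21771)*(s(13, 150) + 22275) = 41557 - (-3973 + 21771)*((150 + 13) + 22275) = 41557 - 17798*(163 + 22275) = 41557 - 17798*22438 = 41557 - 1*399351524 = 41557 - 399351524 = -399309967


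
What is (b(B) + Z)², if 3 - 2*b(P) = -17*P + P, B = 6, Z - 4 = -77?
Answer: 2209/4 ≈ 552.25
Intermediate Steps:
Z = -73 (Z = 4 - 77 = -73)
b(P) = 3/2 + 8*P (b(P) = 3/2 - (-17*P + P)/2 = 3/2 - (-8)*P = 3/2 + 8*P)
(b(B) + Z)² = ((3/2 + 8*6) - 73)² = ((3/2 + 48) - 73)² = (99/2 - 73)² = (-47/2)² = 2209/4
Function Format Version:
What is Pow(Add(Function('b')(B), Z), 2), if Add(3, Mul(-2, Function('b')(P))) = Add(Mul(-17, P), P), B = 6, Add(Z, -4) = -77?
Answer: Rational(2209, 4) ≈ 552.25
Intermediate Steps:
Z = -73 (Z = Add(4, -77) = -73)
Function('b')(P) = Add(Rational(3, 2), Mul(8, P)) (Function('b')(P) = Add(Rational(3, 2), Mul(Rational(-1, 2), Add(Mul(-17, P), P))) = Add(Rational(3, 2), Mul(Rational(-1, 2), Mul(-16, P))) = Add(Rational(3, 2), Mul(8, P)))
Pow(Add(Function('b')(B), Z), 2) = Pow(Add(Add(Rational(3, 2), Mul(8, 6)), -73), 2) = Pow(Add(Add(Rational(3, 2), 48), -73), 2) = Pow(Add(Rational(99, 2), -73), 2) = Pow(Rational(-47, 2), 2) = Rational(2209, 4)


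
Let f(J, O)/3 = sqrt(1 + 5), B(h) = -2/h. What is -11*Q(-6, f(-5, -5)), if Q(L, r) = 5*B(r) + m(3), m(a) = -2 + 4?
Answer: -22 + 55*sqrt(6)/9 ≈ -7.0309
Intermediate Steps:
m(a) = 2
f(J, O) = 3*sqrt(6) (f(J, O) = 3*sqrt(1 + 5) = 3*sqrt(6))
Q(L, r) = 2 - 10/r (Q(L, r) = 5*(-2/r) + 2 = -10/r + 2 = 2 - 10/r)
-11*Q(-6, f(-5, -5)) = -11*(2 - 10*sqrt(6)/18) = -11*(2 - 5*sqrt(6)/9) = -22 + 55*sqrt(6)/9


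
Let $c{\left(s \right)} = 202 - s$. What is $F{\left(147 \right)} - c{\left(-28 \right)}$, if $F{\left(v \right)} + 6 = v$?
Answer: $-89$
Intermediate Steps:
$F{\left(v \right)} = -6 + v$
$F{\left(147 \right)} - c{\left(-28 \right)} = \left(-6 + 147\right) - \left(202 - -28\right) = 141 - \left(202 + 28\right) = 141 - 230 = -89$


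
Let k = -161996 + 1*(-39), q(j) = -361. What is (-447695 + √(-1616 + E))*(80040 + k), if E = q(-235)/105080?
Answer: 36708751525 - 16399*I*√4460899269070/10508 ≈ 3.6709e+10 - 3.2962e+6*I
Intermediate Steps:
E = -361/105080 ≈ -0.0034355
k = -162035 (k = -161996 - 39 = -162035)
(-447695 + √(-1616 + E))*(80040 + k) = (-447695 + √(-1616 - 361/105080))*(80040 - 162035) = (-447695 + √(-169809641/105080))*(-81995) = (-447695 + I*√4460899269070/52540)*(-81995) = 36708751525 - 16399*I*√4460899269070/10508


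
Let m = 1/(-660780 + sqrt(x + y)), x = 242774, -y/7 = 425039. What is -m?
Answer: 73420/48514771211 + I*sqrt(303611)/145544313633 ≈ 1.5134e-6 + 3.7858e-9*I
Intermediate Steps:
y = -2975273 (y = -7*425039 = -2975273)
m = 1/(-660780 + 3*I*sqrt(303611)) (m = 1/(-660780 + sqrt(242774 - 2975273)) = 1/(-660780 + sqrt(-2732499)) = 1/(-660780 + 3*I*sqrt(303611)) ≈ -1.5134e-6 - 3.786e-9*I)
-m = -(-73420/48514771211 - I*sqrt(303611)/145544313633) = 73420/48514771211 + I*sqrt(303611)/145544313633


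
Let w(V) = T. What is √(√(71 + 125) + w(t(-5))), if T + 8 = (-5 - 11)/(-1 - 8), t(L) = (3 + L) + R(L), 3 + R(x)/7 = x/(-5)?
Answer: √70/3 ≈ 2.7889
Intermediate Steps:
R(x) = -21 - 7*x/5 (R(x) = -21 + 7*(x/(-5)) = -21 + 7*(x*(-⅕)) = -21 + 7*(-x/5) = -21 - 7*x/5)
t(L) = -18 - 2*L/5 (t(L) = (3 + L) + (-21 - 7*L/5) = -18 - 2*L/5)
T = -56/9 (T = -8 + (-5 - 11)/(-1 - 8) = -8 - 16/(-9) = -8 - 16*(-⅑) = -8 + 16/9 = -56/9 ≈ -6.2222)
w(V) = -56/9
√(√(71 + 125) + w(t(-5))) = √(√(71 + 125) - 56/9) = √(√196 - 56/9) = √(14 - 56/9) = √(70/9) = √70/3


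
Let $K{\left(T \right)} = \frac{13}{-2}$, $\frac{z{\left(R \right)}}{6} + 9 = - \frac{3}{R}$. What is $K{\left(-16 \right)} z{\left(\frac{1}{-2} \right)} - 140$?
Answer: $-23$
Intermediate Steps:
$z{\left(R \right)} = -54 - \frac{18}{R}$ ($z{\left(R \right)} = -54 + 6 \left(- \frac{3}{R}\right) = -54 - \frac{18}{R}$)
$K{\left(T \right)} = - \frac{13}{2}$ ($K{\left(T \right)} = 13 \left(- \frac{1}{2}\right) = - \frac{13}{2}$)
$K{\left(-16 \right)} z{\left(\frac{1}{-2} \right)} - 140 = - \frac{13 \left(-54 - \frac{18}{\frac{1}{-2}}\right)}{2} - 140 = - \frac{13 \left(-54 - \frac{18}{- \frac{1}{2}}\right)}{2} - 140 = - \frac{13 \left(-54 - -36\right)}{2} - 140 = - \frac{13 \left(-54 + 36\right)}{2} - 140 = \left(- \frac{13}{2}\right) \left(-18\right) - 140 = 117 - 140 = -23$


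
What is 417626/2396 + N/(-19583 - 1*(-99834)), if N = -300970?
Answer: 16396890003/96140698 ≈ 170.55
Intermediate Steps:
417626/2396 + N/(-19583 - 1*(-99834)) = 417626/2396 - 300970/(-19583 - 1*(-99834)) = 417626*(1/2396) - 300970/(-19583 + 99834) = 208813/1198 - 300970/80251 = 16396890003/96140698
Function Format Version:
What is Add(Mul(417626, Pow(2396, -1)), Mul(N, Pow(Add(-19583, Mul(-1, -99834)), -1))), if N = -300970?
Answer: Rational(16396890003, 96140698) ≈ 170.55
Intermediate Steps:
Add(Mul(417626, Pow(2396, -1)), Mul(N, Pow(Add(-19583, Mul(-1, -99834)), -1))) = Add(Mul(417626, Pow(2396, -1)), Mul(-300970, Pow(Add(-19583, Mul(-1, -99834)), -1))) = Add(Mul(417626, Rational(1, 2396)), Mul(-300970, Pow(Add(-19583, 99834), -1))) = Add(Rational(208813, 1198), Mul(-300970, Pow(80251, -1))) = Add(Rational(208813, 1198), Mul(-300970, Rational(1, 80251))) = Add(Rational(208813, 1198), Rational(-300970, 80251)) = Rational(16396890003, 96140698)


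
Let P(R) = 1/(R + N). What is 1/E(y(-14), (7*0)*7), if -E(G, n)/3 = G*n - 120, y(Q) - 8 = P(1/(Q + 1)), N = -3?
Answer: 1/360 ≈ 0.0027778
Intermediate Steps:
P(R) = 1/(-3 + R) (P(R) = 1/(R - 3) = 1/(-3 + R))
y(Q) = 8 + 1/(-3 + 1/(1 + Q)) (y(Q) = 8 + 1/(-3 + 1/(Q + 1)) = 8 + 1/(-3 + 1/(1 + Q)))
E(G, n) = 360 - 3*G*n (E(G, n) = -3*(G*n - 120) = -3*(-120 + G*n) = 360 - 3*G*n)
1/E(y(-14), (7*0)*7) = 1/(360 - 3*(15 + 23*(-14))/(2 + 3*(-14))*(7*0)*7) = 1/(360 - 3*(15 - 322)/(2 - 42)*0*7) = 1/(360 - 3*-307/(-40)*0) = 1/(360 - 3*(-1/40*(-307))*0) = 1/(360 - 3*307/40*0) = 1/(360 + 0) = 1/360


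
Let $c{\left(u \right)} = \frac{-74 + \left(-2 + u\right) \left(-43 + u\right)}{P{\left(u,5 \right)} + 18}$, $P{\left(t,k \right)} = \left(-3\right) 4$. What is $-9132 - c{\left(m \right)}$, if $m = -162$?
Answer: $-14723$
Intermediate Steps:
$P{\left(t,k \right)} = -12$
$c{\left(u \right)} = - \frac{37}{3} + \frac{\left(-43 + u\right) \left(-2 + u\right)}{6}$ ($c{\left(u \right)} = \frac{-74 + \left(-2 + u\right) \left(-43 + u\right)}{-12 + 18} = \frac{-74 + \left(-43 + u\right) \left(-2 + u\right)}{6} = \left(-74 + \left(-43 + u\right) \left(-2 + u\right)\right) \frac{1}{6} = - \frac{37}{3} + \frac{\left(-43 + u\right) \left(-2 + u\right)}{6}$)
$-9132 - c{\left(m \right)} = -9132 - \left(2 - -1215 + \frac{\left(-162\right)^{2}}{6}\right) = -9132 - \left(2 + 1215 + \frac{1}{6} \cdot 26244\right) = -9132 - \left(2 + 1215 + 4374\right) = -9132 - 5591 = -14723$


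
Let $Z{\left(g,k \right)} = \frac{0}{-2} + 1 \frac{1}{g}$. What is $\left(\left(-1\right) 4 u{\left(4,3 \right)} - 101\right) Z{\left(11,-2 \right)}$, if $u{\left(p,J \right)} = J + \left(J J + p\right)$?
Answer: $-15$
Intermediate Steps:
$u{\left(p,J \right)} = J + p + J^{2}$ ($u{\left(p,J \right)} = J + \left(J^{2} + p\right) = J + \left(p + J^{2}\right) = J + p + J^{2}$)
$Z{\left(g,k \right)} = \frac{1}{g}$ ($Z{\left(g,k \right)} = 0 \left(- \frac{1}{2}\right) + \frac{1}{g} = 0 + \frac{1}{g} = \frac{1}{g}$)
$\left(\left(-1\right) 4 u{\left(4,3 \right)} - 101\right) Z{\left(11,-2 \right)} = \frac{\left(-1\right) 4 \left(3 + 4 + 3^{2}\right) - 101}{11} = \left(- 4 \left(3 + 4 + 9\right) - 101\right) \frac{1}{11} = \left(\left(-4\right) 16 - 101\right) \frac{1}{11} = \left(-64 - 101\right) \frac{1}{11} = \left(-165\right) \frac{1}{11} = -15$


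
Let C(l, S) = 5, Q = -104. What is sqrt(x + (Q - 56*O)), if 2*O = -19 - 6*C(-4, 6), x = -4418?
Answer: 15*I*sqrt(14) ≈ 56.125*I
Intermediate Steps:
O = -49/2 (O = (-19 - 6*5)/2 = (-19 - 1*30)/2 = (-19 - 30)/2 = (1/2)*(-49) = -49/2 ≈ -24.500)
sqrt(x + (Q - 56*O)) = sqrt(-4418 + (-104 - 56*(-49/2))) = sqrt(-4418 + (-104 + 1372)) = sqrt(-4418 + 1268) = sqrt(-3150) = 15*I*sqrt(14)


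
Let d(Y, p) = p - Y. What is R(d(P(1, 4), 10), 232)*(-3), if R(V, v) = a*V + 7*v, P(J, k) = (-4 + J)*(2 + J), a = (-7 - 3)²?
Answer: -10572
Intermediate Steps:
a = 100 (a = (-10)² = 100)
R(V, v) = 7*v + 100*V (R(V, v) = 100*V + 7*v = 7*v + 100*V)
R(d(P(1, 4), 10), 232)*(-3) = (7*232 + 100*(10 - (-8 + 1² - 2*1)))*(-3) = (1624 + 100*(10 - (-8 + 1 - 2)))*(-3) = (1624 + 100*(10 - 1*(-9)))*(-3) = (1624 + 100*(10 + 9))*(-3) = (1624 + 100*19)*(-3) = (1624 + 1900)*(-3) = 3524*(-3) = -10572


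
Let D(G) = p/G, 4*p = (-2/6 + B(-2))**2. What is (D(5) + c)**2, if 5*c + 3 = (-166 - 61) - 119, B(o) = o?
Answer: 6265009/1296 ≈ 4834.1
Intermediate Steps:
c = -349/5 (c = -3/5 + ((-166 - 61) - 119)/5 = -3/5 + (-227 - 119)/5 = -3/5 + (1/5)*(-346) = -3/5 - 346/5 = -349/5 ≈ -69.800)
p = 49/36 (p = (-2/6 - 2)**2/4 = (-2*1/6 - 2)**2/4 = (-1/3 - 2)**2/4 = (-7/3)**2/4 = (1/4)*(49/9) = 49/36 ≈ 1.3611)
D(G) = 49/(36*G)
(D(5) + c)**2 = ((49/36)/5 - 349/5)**2 = ((49/36)*(1/5) - 349/5)**2 = (49/180 - 349/5)**2 = (-2503/36)**2 = 6265009/1296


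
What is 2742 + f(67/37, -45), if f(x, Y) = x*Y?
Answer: 98439/37 ≈ 2660.5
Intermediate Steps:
f(x, Y) = Y*x
2742 + f(67/37, -45) = 2742 - 3015/37 = 98439/37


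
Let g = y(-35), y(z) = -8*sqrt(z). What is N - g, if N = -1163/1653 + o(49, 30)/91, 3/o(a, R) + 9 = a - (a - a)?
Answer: -4228361/6016920 + 8*I*sqrt(35) ≈ -0.70275 + 47.329*I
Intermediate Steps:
o(a, R) = 3/(-9 + a) (o(a, R) = 3/(-9 + (a - (a - a))) = 3/(-9 + (a - 1*0)) = 3/(-9 + (a + 0)) = 3/(-9 + a))
N = -4228361/6016920 (N = -1163/1653 + (3/(-9 + 49))/91 = -1163*1/1653 + (3/40)*(1/91) = -1163/1653 + (3*(1/40))*(1/91) = -1163/1653 + (3/40)*(1/91) = -1163/1653 + 3/3640 = -4228361/6016920 ≈ -0.70275)
g = -8*I*sqrt(35) ≈ -47.329*I
N - g = -4228361/6016920 - (-8)*I*sqrt(35) = -4228361/6016920 + 8*I*sqrt(35)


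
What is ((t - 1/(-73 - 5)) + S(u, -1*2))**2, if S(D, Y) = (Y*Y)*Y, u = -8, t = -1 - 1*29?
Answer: 8779369/6084 ≈ 1443.0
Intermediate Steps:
t = -30 (t = -1 - 29 = -30)
S(D, Y) = Y**3 (S(D, Y) = Y**2*Y = Y**3)
((t - 1/(-73 - 5)) + S(u, -1*2))**2 = ((-30 - 1/(-73 - 5)) + (-1*2)**3)**2 = ((-30 - 1/(-78)) + (-2)**3)**2 = ((-30 - 1*(-1/78)) - 8)**2 = ((-30 + 1/78) - 8)**2 = (-2339/78 - 8)**2 = (-2963/78)**2 = 8779369/6084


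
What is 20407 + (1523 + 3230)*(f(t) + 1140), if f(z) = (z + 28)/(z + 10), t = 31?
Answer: 223272334/41 ≈ 5.4457e+6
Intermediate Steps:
f(z) = (28 + z)/(10 + z)
20407 + (1523 + 3230)*(f(t) + 1140) = 20407 + (1523 + 3230)*((28 + 31)/(10 + 31) + 1140) = 20407 + 4753*(59/41 + 1140) = 20407 + 4753*(46799/41) = 20407 + 222435647/41 = 223272334/41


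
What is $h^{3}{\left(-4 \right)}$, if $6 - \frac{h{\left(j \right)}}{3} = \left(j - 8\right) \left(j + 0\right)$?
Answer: $-2000376$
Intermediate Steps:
$h{\left(j \right)} = 18 - 3 j \left(-8 + j\right)$ ($h{\left(j \right)} = 18 - 3 \left(j - 8\right) \left(j + 0\right) = 18 - 3 \left(-8 + j\right) j = 18 - 3 j \left(-8 + j\right)$)
$h^{3}{\left(-4 \right)} = \left(18 - 3 \left(-4\right)^{2} + 24 \left(-4\right)\right)^{3} = \left(18 - 48 - 96\right)^{3} = \left(-126\right)^{3} = -2000376$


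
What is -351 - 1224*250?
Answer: -306351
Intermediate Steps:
-351 - 1224*250 = -351 - 306000 = -306351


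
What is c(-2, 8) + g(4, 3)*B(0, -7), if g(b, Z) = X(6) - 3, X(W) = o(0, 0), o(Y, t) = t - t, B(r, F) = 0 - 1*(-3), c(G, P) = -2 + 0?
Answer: -11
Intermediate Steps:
c(G, P) = -2
B(r, F) = 3 (B(r, F) = 0 + 3 = 3)
o(Y, t) = 0
X(W) = 0
g(b, Z) = -3 (g(b, Z) = 0 - 3 = -3)
c(-2, 8) + g(4, 3)*B(0, -7) = -2 - 3*3 = -2 - 9 = -11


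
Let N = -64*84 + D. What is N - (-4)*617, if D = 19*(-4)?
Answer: -2984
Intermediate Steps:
D = -76
N = -5452 (N = -64*84 - 76 = -5376 - 76 = -5452)
N - (-4)*617 = -5452 - (-4)*617 = -5452 - 1*(-2468) = -5452 + 2468 = -2984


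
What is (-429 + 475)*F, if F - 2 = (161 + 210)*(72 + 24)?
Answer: 1638428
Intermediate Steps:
F = 35618 (F = 2 + (161 + 210)*(72 + 24) = 2 + 371*96 = 2 + 35616 = 35618)
(-429 + 475)*F = (-429 + 475)*35618 = 46*35618 = 1638428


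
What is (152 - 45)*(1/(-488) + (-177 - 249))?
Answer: -22244123/488 ≈ -45582.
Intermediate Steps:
(152 - 45)*(1/(-488) + (-177 - 249)) = 107*(-1/488 - 426) = 107*(-207889/488) = -22244123/488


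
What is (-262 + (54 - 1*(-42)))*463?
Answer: -76858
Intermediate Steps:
(-262 + (54 - 1*(-42)))*463 = (-262 + (54 + 42))*463 = (-262 + 96)*463 = -166*463 = -76858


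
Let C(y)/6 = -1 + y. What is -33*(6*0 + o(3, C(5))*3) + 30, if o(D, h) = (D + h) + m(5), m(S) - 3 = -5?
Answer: -2445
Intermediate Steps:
m(S) = -2 (m(S) = 3 - 5 = -2)
C(y) = -6 + 6*y (C(y) = 6*(-1 + y) = -6 + 6*y)
o(D, h) = -2 + D + h (o(D, h) = (D + h) - 2 = -2 + D + h)
-33*(6*0 + o(3, C(5))*3) + 30 = -33*(6*0 + (-2 + 3 + (-6 + 6*5))*3) + 30 = -33*(0 + (-2 + 3 + (-6 + 30))*3) + 30 = -33*(0 + (-2 + 3 + 24)*3) + 30 = -33*(0 + 25*3) + 30 = -33*(0 + 75) + 30 = -33*75 + 30 = -2475 + 30 = -2445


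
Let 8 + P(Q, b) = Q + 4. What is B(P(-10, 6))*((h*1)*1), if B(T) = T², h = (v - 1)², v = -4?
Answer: 4900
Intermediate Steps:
P(Q, b) = -4 + Q (P(Q, b) = -8 + (Q + 4) = -8 + (4 + Q) = -4 + Q)
h = 25 (h = (-4 - 1)² = (-5)² = 25)
B(P(-10, 6))*((h*1)*1) = (-4 - 10)²*((25*1)*1) = (-14)²*(25*1) = 196*25 = 4900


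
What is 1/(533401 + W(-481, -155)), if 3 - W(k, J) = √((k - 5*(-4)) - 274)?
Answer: 533404/284519827951 + 7*I*√15/284519827951 ≈ 1.8748e-6 + 9.5286e-11*I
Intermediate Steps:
W(k, J) = 3 - √(-254 + k) (W(k, J) = 3 - √((k - 5*(-4)) - 274) = 3 - √((k + 20) - 274) = 3 - √((20 + k) - 274) = 3 - √(-254 + k))
1/(533401 + W(-481, -155)) = 1/(533401 + (3 - √(-254 - 481))) = 1/(533401 + (3 - √(-735))) = 1/(533401 + (3 - 7*I*√15)) = 1/(533404 - 7*I*√15)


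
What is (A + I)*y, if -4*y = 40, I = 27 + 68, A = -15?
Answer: -800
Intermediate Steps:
I = 95
y = -10 (y = -¼*40 = -10)
(A + I)*y = (-15 + 95)*(-10) = 80*(-10) = -800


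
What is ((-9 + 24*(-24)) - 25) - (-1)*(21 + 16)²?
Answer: 759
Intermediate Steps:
((-9 + 24*(-24)) - 25) - (-1)*(21 + 16)² = ((-9 - 576) - 25) - (-1)*37² = (-585 - 25) - (-1)*1369 = -610 - 1*(-1369) = -610 + 1369 = 759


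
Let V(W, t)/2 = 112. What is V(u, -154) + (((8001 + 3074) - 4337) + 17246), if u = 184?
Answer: 24208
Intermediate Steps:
V(W, t) = 224 (V(W, t) = 2*112 = 224)
V(u, -154) + (((8001 + 3074) - 4337) + 17246) = 224 + (((8001 + 3074) - 4337) + 17246) = 224 + ((11075 - 4337) + 17246) = 224 + (6738 + 17246) = 224 + 23984 = 24208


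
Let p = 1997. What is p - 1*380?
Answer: 1617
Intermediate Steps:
p - 1*380 = 1997 - 1*380 = 1997 - 380 = 1617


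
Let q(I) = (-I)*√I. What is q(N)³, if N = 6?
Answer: -1296*√6 ≈ -3174.5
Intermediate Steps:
q(I) = -I^(3/2)
q(N)³ = (-6^(3/2))³ = (-6*√6)³ = -1296*√6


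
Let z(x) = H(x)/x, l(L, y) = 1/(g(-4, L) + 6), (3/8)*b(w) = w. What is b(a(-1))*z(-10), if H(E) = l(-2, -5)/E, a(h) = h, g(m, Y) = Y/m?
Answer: -4/975 ≈ -0.0041026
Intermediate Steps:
b(w) = 8*w/3
l(L, y) = 1/(6 - L/4) (l(L, y) = 1/(L/(-4) + 6) = 1/(L*(-¼) + 6) = 1/(-L/4 + 6) = 1/(6 - L/4))
H(E) = 2/(13*E) (H(E) = (4/(24 - 1*(-2)))/E = (4/(24 + 2))/E = (4/26)/E = (4*(1/26))/E = 2/(13*E))
z(x) = 2/(13*x²) (z(x) = (2/(13*x))/x = 2/(13*x²))
b(a(-1))*z(-10) = ((8/3)*(-1))*((2/13)/(-10)²) = -16/(39*100) = -8/3*1/650 = -4/975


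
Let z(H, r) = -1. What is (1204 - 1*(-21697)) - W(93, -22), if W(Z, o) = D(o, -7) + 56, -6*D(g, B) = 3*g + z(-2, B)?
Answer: 137003/6 ≈ 22834.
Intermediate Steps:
D(g, B) = 1/6 - g/2 (D(g, B) = -(3*g - 1)/6 = -(-1 + 3*g)/6 = 1/6 - g/2)
W(Z, o) = 337/6 - o/2 (W(Z, o) = (1/6 - o/2) + 56 = 337/6 - o/2)
(1204 - 1*(-21697)) - W(93, -22) = (1204 - 1*(-21697)) - (337/6 - 1/2*(-22)) = (1204 + 21697) - (337/6 + 11) = 22901 - 1*403/6 = 22901 - 403/6 = 137003/6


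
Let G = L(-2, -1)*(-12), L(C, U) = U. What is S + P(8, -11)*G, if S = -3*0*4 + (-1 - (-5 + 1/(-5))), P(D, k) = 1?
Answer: 81/5 ≈ 16.200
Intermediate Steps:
S = 21/5 (S = 0*4 + (-1 - (-5 + 1*(-⅕))) = 0 + (-1 - (-5 - ⅕)) = 0 + (-1 - 1*(-26/5)) = 0 + (-1 + 26/5) = 0 + 21/5 = 21/5 ≈ 4.2000)
G = 12 (G = -1*(-12) = 12)
S + P(8, -11)*G = 21/5 + 1*12 = 21/5 + 12 = 81/5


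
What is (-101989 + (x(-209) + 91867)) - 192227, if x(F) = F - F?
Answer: -202349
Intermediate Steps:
x(F) = 0
(-101989 + (x(-209) + 91867)) - 192227 = (-101989 + (0 + 91867)) - 192227 = (-101989 + 91867) - 192227 = -10122 - 192227 = -202349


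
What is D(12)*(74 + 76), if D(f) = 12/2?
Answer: 900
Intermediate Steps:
D(f) = 6 (D(f) = 12*(1/2) = 6)
D(12)*(74 + 76) = 6*(74 + 76) = 6*150 = 900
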